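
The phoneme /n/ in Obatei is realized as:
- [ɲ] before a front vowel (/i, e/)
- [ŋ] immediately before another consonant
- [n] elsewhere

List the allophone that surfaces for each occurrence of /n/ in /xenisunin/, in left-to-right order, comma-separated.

[ɲ], [ɲ], [n]

Occurrence 1 (position 3): before a front vowel (/i, e/) → [ɲ].
Occurrence 2 (position 7): before a front vowel (/i, e/) → [ɲ].
Occurrence 3 (position 9): no conditioning environment matches → elsewhere allophone [n].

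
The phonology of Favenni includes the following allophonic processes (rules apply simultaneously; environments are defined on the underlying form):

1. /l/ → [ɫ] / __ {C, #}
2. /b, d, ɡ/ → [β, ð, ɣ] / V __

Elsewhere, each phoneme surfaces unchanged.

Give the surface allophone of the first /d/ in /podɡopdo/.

[ð]

/d/ (between /o/ and /ɡ/): immediately after a vowel, so rule 2 applies → [ð].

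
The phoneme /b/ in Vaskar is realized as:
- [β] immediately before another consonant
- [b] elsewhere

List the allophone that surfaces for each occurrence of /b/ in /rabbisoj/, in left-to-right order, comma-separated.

Occurrence 1 (position 3): immediately before another consonant → [β].
Occurrence 2 (position 4): no conditioning environment matches → elsewhere allophone [b].

[β], [b]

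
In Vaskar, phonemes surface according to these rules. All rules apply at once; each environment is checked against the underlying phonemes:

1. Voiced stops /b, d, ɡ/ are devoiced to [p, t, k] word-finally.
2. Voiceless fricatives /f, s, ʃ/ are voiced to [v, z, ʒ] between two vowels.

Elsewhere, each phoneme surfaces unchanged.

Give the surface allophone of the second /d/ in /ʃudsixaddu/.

[d]

/d/ (between /a/ and /d/) fails the environment for rule 1, so it stays [d].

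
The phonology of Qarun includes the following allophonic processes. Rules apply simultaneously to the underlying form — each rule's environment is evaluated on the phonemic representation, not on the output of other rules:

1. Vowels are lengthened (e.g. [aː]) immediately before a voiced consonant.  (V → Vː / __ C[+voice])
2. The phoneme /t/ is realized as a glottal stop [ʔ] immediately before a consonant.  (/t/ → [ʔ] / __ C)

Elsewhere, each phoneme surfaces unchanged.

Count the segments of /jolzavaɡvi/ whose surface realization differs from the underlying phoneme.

3

Segments that undergo a rule: /o/ → [oː] (rule 1); /a/ → [aː] (rule 1); /a/ → [aː] (rule 1).
All other segments surface unchanged.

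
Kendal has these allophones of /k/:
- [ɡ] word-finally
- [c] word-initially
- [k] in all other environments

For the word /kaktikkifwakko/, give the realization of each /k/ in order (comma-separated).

Occurrence 1 (position 1): word-initially → [c].
Occurrence 2 (position 3): no conditioning environment matches → elsewhere allophone [k].
Occurrence 3 (position 6): no conditioning environment matches → elsewhere allophone [k].
Occurrence 4 (position 7): no conditioning environment matches → elsewhere allophone [k].
Occurrence 5 (position 12): no conditioning environment matches → elsewhere allophone [k].
Occurrence 6 (position 13): no conditioning environment matches → elsewhere allophone [k].

[c], [k], [k], [k], [k], [k]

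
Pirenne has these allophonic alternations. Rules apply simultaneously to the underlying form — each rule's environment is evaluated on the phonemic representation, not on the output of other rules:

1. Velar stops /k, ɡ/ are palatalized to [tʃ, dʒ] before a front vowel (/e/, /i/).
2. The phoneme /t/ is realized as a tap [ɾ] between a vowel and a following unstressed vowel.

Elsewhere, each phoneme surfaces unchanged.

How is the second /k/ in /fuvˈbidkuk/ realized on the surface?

/k/ (word-final) is in the target of rule 1 but the environment (before a front vowel) is not met → [k].

[k]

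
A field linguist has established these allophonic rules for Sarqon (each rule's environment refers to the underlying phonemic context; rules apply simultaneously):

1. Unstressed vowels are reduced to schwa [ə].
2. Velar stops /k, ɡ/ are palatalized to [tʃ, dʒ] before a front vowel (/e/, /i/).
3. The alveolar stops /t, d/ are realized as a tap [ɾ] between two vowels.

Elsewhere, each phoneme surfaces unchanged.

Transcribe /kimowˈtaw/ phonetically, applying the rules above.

[tʃəməwˈtaw]

/k/ (word-initial): before a front vowel, so rule 2 applies → [tʃ].
/i/ meets the environment for rule 1 (in an unstressed syllable) → [ə].
/o/ (between /m/ and /w/) occurs in an unstressed syllable → [ə] by rule 1.
/t/ (between /w/ and /a/) is in the target of rule 3 but the environment (between two vowels) is not met → [t].
/a/ — between /t/ and /w/; rule 1 does not apply here → [a].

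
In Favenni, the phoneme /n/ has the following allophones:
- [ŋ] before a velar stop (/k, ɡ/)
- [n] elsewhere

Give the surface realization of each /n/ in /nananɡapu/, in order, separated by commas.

Occurrence 1 (position 1): no conditioning environment matches → elsewhere allophone [n].
Occurrence 2 (position 3): no conditioning environment matches → elsewhere allophone [n].
Occurrence 3 (position 5): before a velar stop → [ŋ].

[n], [n], [ŋ]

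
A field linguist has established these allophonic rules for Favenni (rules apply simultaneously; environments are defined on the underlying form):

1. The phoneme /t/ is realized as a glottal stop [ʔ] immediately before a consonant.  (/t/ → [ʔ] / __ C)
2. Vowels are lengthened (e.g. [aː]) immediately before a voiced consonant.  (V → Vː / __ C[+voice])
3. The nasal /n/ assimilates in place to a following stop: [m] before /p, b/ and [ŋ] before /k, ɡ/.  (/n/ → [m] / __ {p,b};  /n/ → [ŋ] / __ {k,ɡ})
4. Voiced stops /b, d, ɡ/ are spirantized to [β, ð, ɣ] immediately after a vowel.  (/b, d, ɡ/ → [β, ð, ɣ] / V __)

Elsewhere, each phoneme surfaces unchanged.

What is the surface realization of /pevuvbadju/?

/p/ (word-initial): no rule targets it → [p].
/e/ — between /p/ and /v/, before a voiced consonant — surfaces as [eː] (rule 2).
/v/ (between /e/ and /u/) is unaffected → [v].
/u/ — between /v/ and /v/, before a voiced consonant — surfaces as [uː] (rule 2).
/v/ (between /u/ and /b/) is unaffected → [v].
/b/ — between /v/ and /a/; rule 4 does not apply here → [b].
/a/ — between /b/ and /d/, before a voiced consonant — surfaces as [aː] (rule 2).
/d/ meets the environment for rule 4 (immediately after a vowel) → [ð].
/j/ (between /d/ and /u/): no rule targets it → [j].
/u/ (word-final): rule 2 targets it, but not before a voiced consonant → unchanged [u].

[peːvuːvbaːðju]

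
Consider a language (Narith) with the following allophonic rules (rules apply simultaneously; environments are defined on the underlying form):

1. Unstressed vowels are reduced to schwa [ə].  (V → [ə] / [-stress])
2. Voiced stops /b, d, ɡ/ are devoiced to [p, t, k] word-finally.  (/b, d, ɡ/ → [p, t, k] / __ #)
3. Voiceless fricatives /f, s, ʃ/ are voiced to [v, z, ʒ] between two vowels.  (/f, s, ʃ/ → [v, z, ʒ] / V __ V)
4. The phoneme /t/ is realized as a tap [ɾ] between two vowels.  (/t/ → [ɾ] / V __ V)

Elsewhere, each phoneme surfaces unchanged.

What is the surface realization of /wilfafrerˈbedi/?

Rule 1 applies to /i/ (between /w/ and /l/: in an unstressed syllable) → [ə].
/f/ (between /l/ and /a/) fails the environment for rule 3, so it stays [f].
Rule 1 applies to /a/ (between /f/ and /f/: in an unstressed syllable) → [ə].
/f/ (between /a/ and /r/): rule 3 targets it, but not between two vowels → unchanged [f].
/e/ meets the environment for rule 1 (in an unstressed syllable) → [ə].
/b/ (between /r/ and /e/) fails the environment for rule 2, so it stays [b].
/e/ (between /b/ and /d/) fails the environment for rule 1, so it stays [e].
/d/ (between /e/ and /i/): rule 2 targets it, but not word-finally → unchanged [d].
/i/ (word-final) occurs in an unstressed syllable → [ə] by rule 1.

[wəlfəfrərˈbedə]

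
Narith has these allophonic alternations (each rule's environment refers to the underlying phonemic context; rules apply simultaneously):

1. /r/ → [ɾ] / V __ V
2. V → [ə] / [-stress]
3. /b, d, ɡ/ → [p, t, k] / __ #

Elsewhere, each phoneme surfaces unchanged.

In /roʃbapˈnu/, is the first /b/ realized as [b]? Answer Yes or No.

Yes

/b/ (between /ʃ/ and /a/): rule 3 targets it, but not word-finally → unchanged [b].
The actual realization is [b], which matches [b].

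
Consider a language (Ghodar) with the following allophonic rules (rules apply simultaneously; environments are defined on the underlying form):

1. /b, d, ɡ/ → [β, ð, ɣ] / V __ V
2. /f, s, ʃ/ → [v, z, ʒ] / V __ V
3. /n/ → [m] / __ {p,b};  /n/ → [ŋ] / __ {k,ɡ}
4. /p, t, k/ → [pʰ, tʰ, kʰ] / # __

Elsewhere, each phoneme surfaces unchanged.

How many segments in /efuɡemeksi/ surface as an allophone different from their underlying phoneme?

2

Segments that undergo a rule: /f/ → [v] (rule 2); /ɡ/ → [ɣ] (rule 1).
All other segments surface unchanged.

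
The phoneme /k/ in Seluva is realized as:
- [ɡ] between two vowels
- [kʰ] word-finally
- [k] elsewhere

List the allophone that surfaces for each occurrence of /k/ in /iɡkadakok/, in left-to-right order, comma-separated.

Occurrence 1 (position 3): no conditioning environment matches → elsewhere allophone [k].
Occurrence 2 (position 7): between two vowels → [ɡ].
Occurrence 3 (position 9): word-finally → [kʰ].

[k], [ɡ], [kʰ]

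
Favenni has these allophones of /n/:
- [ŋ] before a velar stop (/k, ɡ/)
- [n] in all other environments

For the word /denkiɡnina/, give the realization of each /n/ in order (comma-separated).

[ŋ], [n], [n]

Occurrence 1 (position 3): before a velar stop → [ŋ].
Occurrence 2 (position 7): no conditioning environment matches → elsewhere allophone [n].
Occurrence 3 (position 9): no conditioning environment matches → elsewhere allophone [n].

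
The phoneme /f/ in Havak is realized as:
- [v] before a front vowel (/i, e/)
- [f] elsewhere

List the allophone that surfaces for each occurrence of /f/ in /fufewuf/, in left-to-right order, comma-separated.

[f], [v], [f]

Occurrence 1 (position 1): no conditioning environment matches → elsewhere allophone [f].
Occurrence 2 (position 3): before a front vowel (/i, e/) → [v].
Occurrence 3 (position 7): no conditioning environment matches → elsewhere allophone [f].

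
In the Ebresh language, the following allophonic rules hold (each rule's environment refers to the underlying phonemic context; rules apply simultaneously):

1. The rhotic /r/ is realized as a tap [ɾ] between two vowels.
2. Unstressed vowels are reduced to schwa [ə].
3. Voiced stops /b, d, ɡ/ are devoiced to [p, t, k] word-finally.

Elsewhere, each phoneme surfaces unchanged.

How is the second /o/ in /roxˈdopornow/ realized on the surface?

/o/ (between /d/ and /p/): rule 2 targets it, but not in an unstressed syllable → unchanged [o].

[o]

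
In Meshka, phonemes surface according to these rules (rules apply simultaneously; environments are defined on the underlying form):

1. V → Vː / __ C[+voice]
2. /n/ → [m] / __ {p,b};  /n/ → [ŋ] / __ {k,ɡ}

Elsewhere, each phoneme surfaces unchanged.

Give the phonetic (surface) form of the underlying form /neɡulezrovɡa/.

/n/ (word-initial) fails the environment for rule 2, so it stays [n].
/e/ (between /n/ and /ɡ/) occurs before a voiced consonant → [eː] by rule 1.
/ɡ/ stays [ɡ].
/u/ meets the environment for rule 1 (before a voiced consonant) → [uː].
/l/ — not in any rule's target class → [l].
/e/ — between /l/ and /z/, before a voiced consonant — surfaces as [eː] (rule 1).
/z/ (between /e/ and /r/): no rule targets it → [z].
/r/ (between /z/ and /o/) is unaffected → [r].
/o/ (between /r/ and /v/) occurs before a voiced consonant → [oː] by rule 1.
/v/ — not in any rule's target class → [v].
/ɡ/ (between /v/ and /a/): no rule targets it → [ɡ].
/a/ — word-final; rule 1 does not apply here → [a].

[neːɡuːleːzroːvɡa]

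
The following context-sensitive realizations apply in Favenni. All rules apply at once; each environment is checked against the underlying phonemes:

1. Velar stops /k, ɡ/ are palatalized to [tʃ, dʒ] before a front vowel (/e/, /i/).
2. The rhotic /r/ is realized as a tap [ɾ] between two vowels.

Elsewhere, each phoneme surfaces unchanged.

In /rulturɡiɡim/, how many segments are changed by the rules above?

2

Segments that undergo a rule: /ɡ/ → [dʒ] (rule 1); /ɡ/ → [dʒ] (rule 1).
All other segments surface unchanged.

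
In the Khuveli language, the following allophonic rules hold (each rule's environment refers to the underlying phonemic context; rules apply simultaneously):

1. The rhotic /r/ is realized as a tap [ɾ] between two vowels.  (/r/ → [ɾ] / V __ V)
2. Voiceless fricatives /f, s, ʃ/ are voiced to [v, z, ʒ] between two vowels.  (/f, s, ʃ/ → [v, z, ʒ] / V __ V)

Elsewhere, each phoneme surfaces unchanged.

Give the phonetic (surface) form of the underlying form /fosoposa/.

/f/ — word-initial; rule 2 does not apply here → [f].
/o/ stays [o].
/s/ (between /o/ and /o/): between two vowels, so rule 2 applies → [z].
/o/ (between /s/ and /p/) is unaffected → [o].
/p/ (between /o/ and /o/) is unaffected → [p].
/o/ stays [o].
/s/ — between /o/ and /a/, between two vowels — surfaces as [z] (rule 2).
/a/ — not in any rule's target class → [a].

[fozopoza]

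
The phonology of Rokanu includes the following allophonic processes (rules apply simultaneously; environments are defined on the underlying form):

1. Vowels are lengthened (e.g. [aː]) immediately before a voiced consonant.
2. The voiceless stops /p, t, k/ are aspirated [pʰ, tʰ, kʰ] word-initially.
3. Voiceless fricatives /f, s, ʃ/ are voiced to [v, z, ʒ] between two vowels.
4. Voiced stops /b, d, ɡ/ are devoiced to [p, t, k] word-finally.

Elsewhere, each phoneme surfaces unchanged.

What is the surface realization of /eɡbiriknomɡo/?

[eːɡbiːriknoːmɡo]

/e/ meets the environment for rule 1 (before a voiced consonant) → [eː].
/ɡ/ (between /e/ and /b/): rule 4 targets it, but not word-finally → unchanged [ɡ].
/b/ (between /ɡ/ and /i/) fails the environment for rule 4, so it stays [b].
/i/ (between /b/ and /r/) occurs before a voiced consonant → [iː] by rule 1.
/r/ — not in any rule's target class → [r].
/i/ (between /r/ and /k/) is in the target of rule 1 but the environment (before a voiced consonant) is not met → [i].
/k/ (between /i/ and /n/): rule 2 targets it, but not word-initially → unchanged [k].
/n/ stays [n].
/o/ — between /n/ and /m/, before a voiced consonant — surfaces as [oː] (rule 1).
/m/ (between /o/ and /ɡ/) is unaffected → [m].
/ɡ/ — between /m/ and /o/; rule 4 does not apply here → [ɡ].
/o/ (word-final): rule 1 targets it, but not before a voiced consonant → unchanged [o].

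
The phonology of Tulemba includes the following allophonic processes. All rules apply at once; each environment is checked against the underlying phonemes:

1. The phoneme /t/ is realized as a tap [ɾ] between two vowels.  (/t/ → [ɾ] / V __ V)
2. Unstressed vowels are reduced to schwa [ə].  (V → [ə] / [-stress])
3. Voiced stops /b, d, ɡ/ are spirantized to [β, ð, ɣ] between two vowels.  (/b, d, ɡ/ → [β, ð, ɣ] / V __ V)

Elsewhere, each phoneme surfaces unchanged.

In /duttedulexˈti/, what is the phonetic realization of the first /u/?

[ə]

/u/ — between /d/ and /t/, in an unstressed syllable — surfaces as [ə] (rule 2).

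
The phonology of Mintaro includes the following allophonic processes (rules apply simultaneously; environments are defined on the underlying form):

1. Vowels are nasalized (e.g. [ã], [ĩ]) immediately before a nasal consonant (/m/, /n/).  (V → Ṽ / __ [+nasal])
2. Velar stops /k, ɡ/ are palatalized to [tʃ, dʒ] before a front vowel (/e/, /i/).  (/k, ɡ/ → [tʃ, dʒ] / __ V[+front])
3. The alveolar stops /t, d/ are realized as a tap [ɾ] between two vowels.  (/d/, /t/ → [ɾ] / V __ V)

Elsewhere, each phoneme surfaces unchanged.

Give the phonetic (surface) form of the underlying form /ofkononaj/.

[ofkõnõnaj]

/o/ (word-initial) is in the target of rule 1 but the environment (before a nasal consonant) is not met → [o].
/f/ — not in any rule's target class → [f].
/k/ — between /f/ and /o/; rule 2 does not apply here → [k].
/o/ (between /k/ and /n/) occurs before a nasal consonant → [õ] by rule 1.
/n/ — not in any rule's target class → [n].
/o/ meets the environment for rule 1 (before a nasal consonant) → [õ].
/n/ (between /o/ and /a/): no rule targets it → [n].
/a/ (between /n/ and /j/) is in the target of rule 1 but the environment (before a nasal consonant) is not met → [a].
/j/ stays [j].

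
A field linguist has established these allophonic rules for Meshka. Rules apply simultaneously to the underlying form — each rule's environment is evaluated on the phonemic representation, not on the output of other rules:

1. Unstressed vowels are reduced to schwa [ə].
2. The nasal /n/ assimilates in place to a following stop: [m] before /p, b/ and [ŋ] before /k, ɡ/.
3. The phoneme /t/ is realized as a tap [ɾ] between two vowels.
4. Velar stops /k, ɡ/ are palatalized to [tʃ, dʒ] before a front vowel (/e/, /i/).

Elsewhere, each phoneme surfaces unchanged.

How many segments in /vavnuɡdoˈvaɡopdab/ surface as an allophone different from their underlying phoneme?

Segments that undergo a rule: /a/ → [ə] (rule 1); /u/ → [ə] (rule 1); /o/ → [ə] (rule 1); /o/ → [ə] (rule 1); /a/ → [ə] (rule 1).
All other segments surface unchanged.

5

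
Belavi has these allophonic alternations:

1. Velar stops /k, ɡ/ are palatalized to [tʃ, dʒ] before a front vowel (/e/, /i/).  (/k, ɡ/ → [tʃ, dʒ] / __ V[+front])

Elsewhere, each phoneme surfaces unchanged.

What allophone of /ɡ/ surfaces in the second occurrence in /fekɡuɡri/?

/ɡ/ — between /u/ and /r/; rule 1 does not apply here → [ɡ].

[ɡ]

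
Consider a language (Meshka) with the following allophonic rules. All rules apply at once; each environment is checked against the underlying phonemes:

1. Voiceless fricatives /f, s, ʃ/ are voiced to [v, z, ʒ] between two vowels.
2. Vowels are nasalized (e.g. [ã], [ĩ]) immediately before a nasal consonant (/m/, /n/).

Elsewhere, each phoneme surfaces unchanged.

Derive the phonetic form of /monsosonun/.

/m/ — not in any rule's target class → [m].
/o/ — between /m/ and /n/, before a nasal consonant — surfaces as [õ] (rule 2).
/n/ (between /o/ and /s/): no rule targets it → [n].
/s/ (between /n/ and /o/): rule 1 targets it, but not between two vowels → unchanged [s].
/o/ (between /s/ and /s/) is in the target of rule 2 but the environment (before a nasal consonant) is not met → [o].
Rule 1 applies to /s/ (between /o/ and /o/: between two vowels) → [z].
/o/ (between /s/ and /n/) occurs before a nasal consonant → [õ] by rule 2.
/n/ — not in any rule's target class → [n].
/u/ (between /n/ and /n/) occurs before a nasal consonant → [ũ] by rule 2.
/n/ (word-final) is unaffected → [n].

[mõnsozõnũn]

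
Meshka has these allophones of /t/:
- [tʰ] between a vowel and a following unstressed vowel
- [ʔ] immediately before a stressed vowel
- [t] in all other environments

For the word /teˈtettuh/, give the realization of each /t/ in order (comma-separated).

[t], [ʔ], [t], [t]

Occurrence 1 (position 1): no conditioning environment matches → elsewhere allophone [t].
Occurrence 2 (position 3): immediately before a stressed vowel → [ʔ].
Occurrence 3 (position 5): no conditioning environment matches → elsewhere allophone [t].
Occurrence 4 (position 6): no conditioning environment matches → elsewhere allophone [t].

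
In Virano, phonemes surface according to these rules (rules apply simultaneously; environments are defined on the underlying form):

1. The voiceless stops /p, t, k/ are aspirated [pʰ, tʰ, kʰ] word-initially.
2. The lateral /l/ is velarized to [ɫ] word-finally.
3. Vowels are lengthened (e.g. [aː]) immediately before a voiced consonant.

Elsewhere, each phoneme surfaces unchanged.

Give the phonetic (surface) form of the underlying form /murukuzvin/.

[muːrukuːzviːn]

/u/ (between /m/ and /r/): before a voiced consonant, so rule 3 applies → [uː].
/u/ (between /r/ and /k/) fails the environment for rule 3, so it stays [u].
/k/ (between /u/ and /u/): rule 1 targets it, but not word-initially → unchanged [k].
/u/ meets the environment for rule 3 (before a voiced consonant) → [uː].
/i/ (between /v/ and /n/): before a voiced consonant, so rule 3 applies → [iː].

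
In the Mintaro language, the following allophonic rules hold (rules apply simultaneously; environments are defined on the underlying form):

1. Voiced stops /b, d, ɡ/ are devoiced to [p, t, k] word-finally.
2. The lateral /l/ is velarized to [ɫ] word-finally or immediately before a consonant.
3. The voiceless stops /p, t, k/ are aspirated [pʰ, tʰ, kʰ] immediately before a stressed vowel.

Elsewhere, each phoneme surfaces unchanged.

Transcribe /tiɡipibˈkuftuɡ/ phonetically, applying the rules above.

[tiɡipibˈkʰuftuk]

/t/ — word-initial; rule 3 does not apply here → [t].
/ɡ/ (between /i/ and /i/) fails the environment for rule 1, so it stays [ɡ].
/p/ (between /i/ and /i/): rule 3 targets it, but not immediately before a stressed vowel → unchanged [p].
/b/ (between /i/ and /k/): rule 1 targets it, but not word-finally → unchanged [b].
/k/ (between /b/ and /u/): immediately before a stressed vowel, so rule 3 applies → [kʰ].
/t/ (between /f/ and /u/) fails the environment for rule 3, so it stays [t].
Rule 1 applies to /ɡ/ (word-final: word-finally) → [k].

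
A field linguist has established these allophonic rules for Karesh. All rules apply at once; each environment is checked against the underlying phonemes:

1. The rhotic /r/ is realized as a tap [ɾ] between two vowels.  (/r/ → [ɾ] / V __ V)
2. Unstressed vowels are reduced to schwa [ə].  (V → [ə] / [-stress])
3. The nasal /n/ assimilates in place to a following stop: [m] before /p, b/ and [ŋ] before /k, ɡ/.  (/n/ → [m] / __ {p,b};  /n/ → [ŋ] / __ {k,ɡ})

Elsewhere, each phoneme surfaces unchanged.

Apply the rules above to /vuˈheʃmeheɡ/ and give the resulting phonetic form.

[vəˈheʃməhəɡ]

/v/ — not in any rule's target class → [v].
/u/ meets the environment for rule 2 (in an unstressed syllable) → [ə].
/h/ stays [h].
/e/ (between /h/ and /ʃ/) fails the environment for rule 2, so it stays [e].
/ʃ/ — not in any rule's target class → [ʃ].
/m/ (between /ʃ/ and /e/) is unaffected → [m].
/e/ (between /m/ and /h/): in an unstressed syllable, so rule 2 applies → [ə].
/h/ (between /e/ and /e/) is unaffected → [h].
/e/ (between /h/ and /ɡ/): in an unstressed syllable, so rule 2 applies → [ə].
/ɡ/ (word-final): no rule targets it → [ɡ].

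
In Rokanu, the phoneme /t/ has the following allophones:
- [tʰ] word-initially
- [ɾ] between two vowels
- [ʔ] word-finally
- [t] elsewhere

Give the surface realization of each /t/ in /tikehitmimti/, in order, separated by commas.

[tʰ], [t], [t]

Occurrence 1 (position 1): word-initially → [tʰ].
Occurrence 2 (position 7): no conditioning environment matches → elsewhere allophone [t].
Occurrence 3 (position 11): no conditioning environment matches → elsewhere allophone [t].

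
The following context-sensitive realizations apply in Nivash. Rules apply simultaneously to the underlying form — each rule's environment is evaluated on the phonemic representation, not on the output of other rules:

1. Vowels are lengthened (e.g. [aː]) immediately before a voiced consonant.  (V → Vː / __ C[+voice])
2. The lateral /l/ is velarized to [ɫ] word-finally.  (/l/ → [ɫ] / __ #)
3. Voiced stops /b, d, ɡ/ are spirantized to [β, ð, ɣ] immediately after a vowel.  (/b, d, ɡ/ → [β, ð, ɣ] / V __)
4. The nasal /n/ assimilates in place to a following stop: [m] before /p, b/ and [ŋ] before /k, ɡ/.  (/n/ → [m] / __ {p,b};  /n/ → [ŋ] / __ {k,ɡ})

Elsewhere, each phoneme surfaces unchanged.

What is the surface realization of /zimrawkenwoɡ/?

[ziːmraːwkeːnwoːɣ]

/i/ meets the environment for rule 1 (before a voiced consonant) → [iː].
/a/ — between /r/ and /w/, before a voiced consonant — surfaces as [aː] (rule 1).
/e/ (between /k/ and /n/) occurs before a voiced consonant → [eː] by rule 1.
/n/ (between /e/ and /w/) fails the environment for rule 4, so it stays [n].
/o/ (between /w/ and /ɡ/) occurs before a voiced consonant → [oː] by rule 1.
/ɡ/ meets the environment for rule 3 (immediately after a vowel) → [ɣ].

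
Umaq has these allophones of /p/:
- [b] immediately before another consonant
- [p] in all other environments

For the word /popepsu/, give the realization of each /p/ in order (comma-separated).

[p], [p], [b]

Occurrence 1 (position 1): no conditioning environment matches → elsewhere allophone [p].
Occurrence 2 (position 3): no conditioning environment matches → elsewhere allophone [p].
Occurrence 3 (position 5): immediately before another consonant → [b].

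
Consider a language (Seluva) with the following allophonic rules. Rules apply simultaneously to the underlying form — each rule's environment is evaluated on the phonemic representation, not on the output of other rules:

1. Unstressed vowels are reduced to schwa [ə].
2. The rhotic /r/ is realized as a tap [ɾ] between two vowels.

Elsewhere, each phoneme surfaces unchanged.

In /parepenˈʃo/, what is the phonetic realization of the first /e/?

/e/ — between /r/ and /p/, in an unstressed syllable — surfaces as [ə] (rule 1).

[ə]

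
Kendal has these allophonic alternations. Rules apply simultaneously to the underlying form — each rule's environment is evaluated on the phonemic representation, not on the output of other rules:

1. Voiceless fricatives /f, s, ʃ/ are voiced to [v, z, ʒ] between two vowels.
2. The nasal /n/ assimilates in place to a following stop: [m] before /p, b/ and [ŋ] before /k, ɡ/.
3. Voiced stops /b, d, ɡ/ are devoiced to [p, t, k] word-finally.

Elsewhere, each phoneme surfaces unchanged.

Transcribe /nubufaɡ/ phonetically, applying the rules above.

[nubuvak]

/n/ (word-initial) fails the environment for rule 2, so it stays [n].
/b/ (between /u/ and /u/) fails the environment for rule 3, so it stays [b].
/f/ meets the environment for rule 1 (between two vowels) → [v].
/ɡ/ (word-final): word-finally, so rule 3 applies → [k].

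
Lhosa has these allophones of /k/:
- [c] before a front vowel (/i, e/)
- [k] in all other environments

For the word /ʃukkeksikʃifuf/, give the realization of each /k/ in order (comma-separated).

[k], [c], [k], [k]

Occurrence 1 (position 3): no conditioning environment matches → elsewhere allophone [k].
Occurrence 2 (position 4): before a front vowel → [c].
Occurrence 3 (position 6): no conditioning environment matches → elsewhere allophone [k].
Occurrence 4 (position 9): no conditioning environment matches → elsewhere allophone [k].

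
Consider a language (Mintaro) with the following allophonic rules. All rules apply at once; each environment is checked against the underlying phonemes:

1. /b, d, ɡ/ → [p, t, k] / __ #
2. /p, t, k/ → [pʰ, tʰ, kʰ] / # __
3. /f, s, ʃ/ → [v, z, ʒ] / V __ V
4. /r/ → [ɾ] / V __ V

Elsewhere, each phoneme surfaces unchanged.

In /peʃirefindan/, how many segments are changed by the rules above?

Segments that undergo a rule: /p/ → [pʰ] (rule 2); /ʃ/ → [ʒ] (rule 3); /r/ → [ɾ] (rule 4); /f/ → [v] (rule 3).
All other segments surface unchanged.

4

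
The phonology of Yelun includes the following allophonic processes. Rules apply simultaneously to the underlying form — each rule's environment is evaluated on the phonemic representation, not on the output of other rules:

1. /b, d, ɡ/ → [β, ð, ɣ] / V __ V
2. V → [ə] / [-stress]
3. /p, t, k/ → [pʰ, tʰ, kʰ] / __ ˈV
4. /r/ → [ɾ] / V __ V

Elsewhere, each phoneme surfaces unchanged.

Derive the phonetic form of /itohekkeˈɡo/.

[ətəhəkkəˈɣo]

Rule 2 applies to /i/ (word-initial: in an unstressed syllable) → [ə].
/t/ — between /i/ and /o/; rule 3 does not apply here → [t].
/o/ — between /t/ and /h/, in an unstressed syllable — surfaces as [ə] (rule 2).
/h/ (between /o/ and /e/): no rule targets it → [h].
/e/ meets the environment for rule 2 (in an unstressed syllable) → [ə].
/k/ (between /e/ and /k/) fails the environment for rule 3, so it stays [k].
/k/ (between /k/ and /e/): rule 3 targets it, but not immediately before a stressed vowel → unchanged [k].
/e/ — between /k/ and /ɡ/, in an unstressed syllable — surfaces as [ə] (rule 2).
/ɡ/ meets the environment for rule 1 (between two vowels) → [ɣ].
/o/ — word-final; rule 2 does not apply here → [o].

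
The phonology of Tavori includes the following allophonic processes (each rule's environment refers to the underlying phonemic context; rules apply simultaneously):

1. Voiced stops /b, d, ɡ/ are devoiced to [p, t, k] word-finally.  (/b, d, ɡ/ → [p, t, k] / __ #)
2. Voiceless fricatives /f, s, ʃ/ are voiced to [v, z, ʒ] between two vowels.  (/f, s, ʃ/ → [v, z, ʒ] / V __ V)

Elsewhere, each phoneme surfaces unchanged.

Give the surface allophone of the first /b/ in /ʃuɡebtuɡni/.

[b]

/b/ (between /e/ and /t/) is in the target of rule 1 but the environment (word-finally) is not met → [b].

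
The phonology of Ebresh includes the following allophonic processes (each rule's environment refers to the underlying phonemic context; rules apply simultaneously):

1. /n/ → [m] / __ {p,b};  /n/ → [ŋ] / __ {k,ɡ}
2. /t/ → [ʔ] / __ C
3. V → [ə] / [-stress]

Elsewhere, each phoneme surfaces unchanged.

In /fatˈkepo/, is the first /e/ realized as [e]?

/e/ — between /k/ and /p/; rule 3 does not apply here → [e].
The actual realization is [e], which matches [e].

Yes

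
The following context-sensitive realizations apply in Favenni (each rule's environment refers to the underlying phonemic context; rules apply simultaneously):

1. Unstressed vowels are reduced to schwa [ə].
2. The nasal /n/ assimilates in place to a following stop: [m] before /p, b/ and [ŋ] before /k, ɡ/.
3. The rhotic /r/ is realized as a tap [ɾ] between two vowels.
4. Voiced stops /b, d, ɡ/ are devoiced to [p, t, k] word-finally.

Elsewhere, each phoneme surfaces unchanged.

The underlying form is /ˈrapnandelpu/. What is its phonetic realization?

/r/ (word-initial): rule 3 targets it, but not between two vowels → unchanged [r].
/a/ (between /r/ and /p/) is in the target of rule 1 but the environment (in an unstressed syllable) is not met → [a].
/p/ — not in any rule's target class → [p].
/n/ — between /p/ and /a/; rule 2 does not apply here → [n].
Rule 1 applies to /a/ (between /n/ and /n/: in an unstressed syllable) → [ə].
/n/ (between /a/ and /d/) fails the environment for rule 2, so it stays [n].
/d/ (between /n/ and /e/) fails the environment for rule 4, so it stays [d].
/e/ meets the environment for rule 1 (in an unstressed syllable) → [ə].
/l/ stays [l].
/p/ (between /l/ and /u/): no rule targets it → [p].
/u/ meets the environment for rule 1 (in an unstressed syllable) → [ə].

[ˈrapnəndəlpə]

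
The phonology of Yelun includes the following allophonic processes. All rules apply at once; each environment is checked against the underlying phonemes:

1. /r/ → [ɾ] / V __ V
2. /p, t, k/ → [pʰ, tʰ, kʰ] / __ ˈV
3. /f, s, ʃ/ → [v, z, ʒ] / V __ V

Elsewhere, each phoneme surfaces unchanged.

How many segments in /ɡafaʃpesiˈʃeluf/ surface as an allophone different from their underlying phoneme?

3

Segments that undergo a rule: /f/ → [v] (rule 3); /s/ → [z] (rule 3); /ʃ/ → [ʒ] (rule 3).
All other segments surface unchanged.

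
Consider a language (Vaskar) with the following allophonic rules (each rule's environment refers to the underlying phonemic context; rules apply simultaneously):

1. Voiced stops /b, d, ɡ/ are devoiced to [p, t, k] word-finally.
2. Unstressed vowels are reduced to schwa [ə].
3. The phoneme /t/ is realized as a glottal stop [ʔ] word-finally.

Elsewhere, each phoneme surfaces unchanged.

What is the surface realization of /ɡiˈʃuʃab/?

/ɡ/ (word-initial) is in the target of rule 1 but the environment (word-finally) is not met → [ɡ].
Rule 2 applies to /i/ (between /ɡ/ and /ʃ/: in an unstressed syllable) → [ə].
/ʃ/ (between /i/ and /u/): no rule targets it → [ʃ].
/u/ — between /ʃ/ and /ʃ/; rule 2 does not apply here → [u].
/ʃ/ stays [ʃ].
/a/ — between /ʃ/ and /b/, in an unstressed syllable — surfaces as [ə] (rule 2).
/b/ — word-final, word-finally — surfaces as [p] (rule 1).

[ɡəˈʃuʃəp]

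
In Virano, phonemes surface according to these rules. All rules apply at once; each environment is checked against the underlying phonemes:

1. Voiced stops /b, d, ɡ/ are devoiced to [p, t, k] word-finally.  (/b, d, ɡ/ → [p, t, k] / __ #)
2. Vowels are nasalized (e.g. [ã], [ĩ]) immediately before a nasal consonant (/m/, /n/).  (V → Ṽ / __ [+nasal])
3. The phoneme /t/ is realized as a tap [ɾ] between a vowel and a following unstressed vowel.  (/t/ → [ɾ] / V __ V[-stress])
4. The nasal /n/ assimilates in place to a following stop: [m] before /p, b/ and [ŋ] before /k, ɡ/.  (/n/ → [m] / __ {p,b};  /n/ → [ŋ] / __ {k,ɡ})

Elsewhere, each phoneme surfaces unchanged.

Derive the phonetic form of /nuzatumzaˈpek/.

/n/ (word-initial) is in the target of rule 4 but the environment (before a labial or velar stop) is not met → [n].
/u/ (between /n/ and /z/) fails the environment for rule 2, so it stays [u].
/z/ stays [z].
/a/ (between /z/ and /t/) fails the environment for rule 2, so it stays [a].
/t/ (between /a/ and /u/): between a vowel and a following unstressed vowel, so rule 3 applies → [ɾ].
/u/ (between /t/ and /m/) occurs before a nasal consonant → [ũ] by rule 2.
/m/ stays [m].
/z/ — not in any rule's target class → [z].
/a/ — between /z/ and /p/; rule 2 does not apply here → [a].
/p/ (between /a/ and /e/): no rule targets it → [p].
/e/ (between /p/ and /k/) fails the environment for rule 2, so it stays [e].
/k/ — not in any rule's target class → [k].

[nuzaɾũmzaˈpek]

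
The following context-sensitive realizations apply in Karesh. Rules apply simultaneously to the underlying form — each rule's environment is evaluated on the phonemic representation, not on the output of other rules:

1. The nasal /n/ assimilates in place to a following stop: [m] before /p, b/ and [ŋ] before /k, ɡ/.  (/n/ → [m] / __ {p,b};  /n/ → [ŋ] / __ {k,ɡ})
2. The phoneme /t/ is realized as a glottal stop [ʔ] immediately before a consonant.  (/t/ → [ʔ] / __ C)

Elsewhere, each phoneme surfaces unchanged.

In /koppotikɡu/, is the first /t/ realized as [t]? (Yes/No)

Yes

/t/ (between /o/ and /i/) is in the target of rule 2 but the environment (immediately before a consonant) is not met → [t].
The actual realization is [t], which matches [t].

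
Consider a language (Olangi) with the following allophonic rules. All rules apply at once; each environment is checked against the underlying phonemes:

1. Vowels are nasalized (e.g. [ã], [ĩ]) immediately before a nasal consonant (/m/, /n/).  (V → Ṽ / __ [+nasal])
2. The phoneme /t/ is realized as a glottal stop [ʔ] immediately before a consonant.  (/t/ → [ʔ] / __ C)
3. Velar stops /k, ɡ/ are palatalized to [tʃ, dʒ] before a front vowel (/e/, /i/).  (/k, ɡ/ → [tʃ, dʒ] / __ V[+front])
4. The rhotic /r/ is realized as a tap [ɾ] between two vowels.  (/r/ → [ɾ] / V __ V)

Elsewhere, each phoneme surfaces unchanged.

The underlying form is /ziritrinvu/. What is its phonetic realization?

/z/ (word-initial) is unaffected → [z].
/i/ (between /z/ and /r/) fails the environment for rule 1, so it stays [i].
/r/ (between /i/ and /i/) occurs between two vowels → [ɾ] by rule 4.
/i/ (between /r/ and /t/): rule 1 targets it, but not before a nasal consonant → unchanged [i].
Rule 2 applies to /t/ (between /i/ and /r/: immediately before a consonant) → [ʔ].
/r/ — between /t/ and /i/; rule 4 does not apply here → [r].
/i/ meets the environment for rule 1 (before a nasal consonant) → [ĩ].
/n/ stays [n].
/v/ — not in any rule's target class → [v].
/u/ — word-final; rule 1 does not apply here → [u].

[ziɾiʔrĩnvu]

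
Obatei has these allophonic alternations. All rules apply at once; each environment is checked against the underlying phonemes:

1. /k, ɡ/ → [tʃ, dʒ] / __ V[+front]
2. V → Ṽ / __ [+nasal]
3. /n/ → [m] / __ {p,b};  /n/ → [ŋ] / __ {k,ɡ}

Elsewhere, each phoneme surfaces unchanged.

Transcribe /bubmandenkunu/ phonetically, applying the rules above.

/b/ (word-initial) is unaffected → [b].
/u/ (between /b/ and /b/) is in the target of rule 2 but the environment (before a nasal consonant) is not met → [u].
/b/ (between /u/ and /m/) is unaffected → [b].
/m/ — not in any rule's target class → [m].
/a/ (between /m/ and /n/) occurs before a nasal consonant → [ã] by rule 2.
/n/ (between /a/ and /d/): rule 3 targets it, but not before a labial or velar stop → unchanged [n].
/d/ (between /n/ and /e/): no rule targets it → [d].
/e/ (between /d/ and /n/) occurs before a nasal consonant → [ẽ] by rule 2.
/n/ meets the environment for rule 3 (before a labial or velar stop) → [ŋ].
/k/ (between /n/ and /u/) is in the target of rule 1 but the environment (before a front vowel) is not met → [k].
/u/ — between /k/ and /n/, before a nasal consonant — surfaces as [ũ] (rule 2).
/n/ — between /u/ and /u/; rule 3 does not apply here → [n].
/u/ — word-final; rule 2 does not apply here → [u].

[bubmãndẽŋkũnu]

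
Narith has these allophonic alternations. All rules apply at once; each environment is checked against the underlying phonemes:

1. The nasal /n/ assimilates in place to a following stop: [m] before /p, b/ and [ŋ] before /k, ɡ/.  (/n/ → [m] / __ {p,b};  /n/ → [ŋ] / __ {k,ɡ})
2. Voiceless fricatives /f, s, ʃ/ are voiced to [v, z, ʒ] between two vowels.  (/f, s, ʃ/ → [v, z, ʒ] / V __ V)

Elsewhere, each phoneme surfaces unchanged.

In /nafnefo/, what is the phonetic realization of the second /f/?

Rule 2 applies to /f/ (between /e/ and /o/: between two vowels) → [v].

[v]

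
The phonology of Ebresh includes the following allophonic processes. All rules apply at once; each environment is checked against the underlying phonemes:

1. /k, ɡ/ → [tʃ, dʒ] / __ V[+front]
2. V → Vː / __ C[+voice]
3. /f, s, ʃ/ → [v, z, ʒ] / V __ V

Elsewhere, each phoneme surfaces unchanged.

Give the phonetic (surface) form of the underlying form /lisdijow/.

[lisdiːjoːw]

/l/ (word-initial) is unaffected → [l].
/i/ — between /l/ and /s/; rule 2 does not apply here → [i].
/s/ — between /i/ and /d/; rule 3 does not apply here → [s].
/d/ stays [d].
/i/ meets the environment for rule 2 (before a voiced consonant) → [iː].
/j/ stays [j].
/o/ (between /j/ and /w/): before a voiced consonant, so rule 2 applies → [oː].
/w/ (word-final): no rule targets it → [w].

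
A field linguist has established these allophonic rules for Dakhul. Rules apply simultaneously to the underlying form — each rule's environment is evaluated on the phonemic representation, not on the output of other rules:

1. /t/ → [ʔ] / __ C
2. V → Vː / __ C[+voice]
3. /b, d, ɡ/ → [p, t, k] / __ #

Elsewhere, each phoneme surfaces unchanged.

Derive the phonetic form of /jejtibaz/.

[jeːjtiːbaːz]

/j/ — not in any rule's target class → [j].
/e/ — between /j/ and /j/, before a voiced consonant — surfaces as [eː] (rule 2).
/j/ — not in any rule's target class → [j].
/t/ (between /j/ and /i/) is in the target of rule 1 but the environment (immediately before a consonant) is not met → [t].
/i/ (between /t/ and /b/) occurs before a voiced consonant → [iː] by rule 2.
/b/ (between /i/ and /a/): rule 3 targets it, but not word-finally → unchanged [b].
/a/ meets the environment for rule 2 (before a voiced consonant) → [aː].
/z/ (word-final) is unaffected → [z].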